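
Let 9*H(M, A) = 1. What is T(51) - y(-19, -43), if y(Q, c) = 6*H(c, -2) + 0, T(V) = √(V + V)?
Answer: -⅔ + √102 ≈ 9.4328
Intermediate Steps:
H(M, A) = ⅑ (H(M, A) = (⅑)*1 = ⅑)
T(V) = √2*√V (T(V) = √(2*V) = √2*√V)
y(Q, c) = ⅔ (y(Q, c) = 6*(⅑) + 0 = ⅔ + 0 = ⅔)
T(51) - y(-19, -43) = √2*√51 - 1*⅔ = √102 - ⅔ = -⅔ + √102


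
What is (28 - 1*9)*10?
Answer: 190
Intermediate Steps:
(28 - 1*9)*10 = (28 - 9)*10 = 19*10 = 190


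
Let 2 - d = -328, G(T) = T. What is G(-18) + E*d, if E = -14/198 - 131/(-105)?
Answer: 7778/21 ≈ 370.38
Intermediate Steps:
d = 330 (d = 2 - 1*(-328) = 2 + 328 = 330)
E = 4078/3465 (E = -14*1/198 - 131*(-1/105) = -7/99 + 131/105 = 4078/3465 ≈ 1.1769)
G(-18) + E*d = -18 + (4078/3465)*330 = -18 + 8156/21 = 7778/21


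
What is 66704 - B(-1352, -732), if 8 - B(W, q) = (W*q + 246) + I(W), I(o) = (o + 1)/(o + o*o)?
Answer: 1428531311/1352 ≈ 1.0566e+6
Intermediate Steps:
I(o) = (1 + o)/(o + o²)
B(W, q) = -238 - 1/W - W*q (B(W, q) = 8 - ((W*q + 246) + 1/W) = 8 - ((246 + W*q) + 1/W) = 8 - (246 + 1/W + W*q) = 8 + (-246 - 1/W - W*q) = -238 - 1/W - W*q)
66704 - B(-1352, -732) = 66704 - (-238 - 1/(-1352) - 1*(-1352)*(-732)) = 66704 - (-238 - 1*(-1/1352) - 989664) = 66704 - (-238 + 1/1352 - 989664) = 66704 - 1*(-1338347503/1352) = 66704 + 1338347503/1352 = 1428531311/1352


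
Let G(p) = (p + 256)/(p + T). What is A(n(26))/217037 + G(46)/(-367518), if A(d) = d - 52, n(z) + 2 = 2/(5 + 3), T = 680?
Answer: -14407016329/57909393024516 ≈ -0.00024879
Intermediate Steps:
G(p) = (256 + p)/(680 + p) (G(p) = (p + 256)/(p + 680) = (256 + p)/(680 + p))
n(z) = -7/4 (n(z) = -2 + 2/(5 + 3) = -2 + 2/8 = -2 + (⅛)*2 = -2 + ¼ = -7/4)
A(d) = -52 + d
A(n(26))/217037 + G(46)/(-367518) = (-52 - 7/4)/217037 + ((256 + 46)/(680 + 46))/(-367518) = -215/4*1/217037 + (302/726)*(-1/367518) = -215/868148 + ((1/726)*302)*(-1/367518) = -215/868148 + (151/363)*(-1/367518) = -215/868148 - 151/133409034 = -14407016329/57909393024516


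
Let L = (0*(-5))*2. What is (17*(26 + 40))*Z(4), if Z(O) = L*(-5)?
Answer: 0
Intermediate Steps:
L = 0 (L = 0*2 = 0)
Z(O) = 0 (Z(O) = 0*(-5) = 0)
(17*(26 + 40))*Z(4) = (17*(26 + 40))*0 = (17*66)*0 = 1122*0 = 0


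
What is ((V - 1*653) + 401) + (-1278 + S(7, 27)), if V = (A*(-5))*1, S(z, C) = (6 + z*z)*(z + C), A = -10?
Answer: 390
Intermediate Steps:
S(z, C) = (6 + z²)*(C + z)
V = 50 (V = -10*(-5)*1 = 50*1 = 50)
((V - 1*653) + 401) + (-1278 + S(7, 27)) = ((50 - 1*653) + 401) + (-1278 + (7³ + 6*27 + 6*7 + 27*7²)) = ((50 - 653) + 401) + (-1278 + (343 + 162 + 42 + 27*49)) = (-603 + 401) + (-1278 + (343 + 162 + 42 + 1323)) = -202 + (-1278 + 1870) = -202 + 592 = 390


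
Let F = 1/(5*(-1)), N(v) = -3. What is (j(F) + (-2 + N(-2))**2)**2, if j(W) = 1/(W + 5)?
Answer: 366025/576 ≈ 635.46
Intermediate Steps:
F = -1/5 (F = 1/(-5) = -1/5 ≈ -0.20000)
j(W) = 1/(5 + W)
(j(F) + (-2 + N(-2))**2)**2 = (1/(5 - 1/5) + (-2 - 3)**2)**2 = (1/(24/5) + (-5)**2)**2 = (5/24 + 25)**2 = (605/24)**2 = 366025/576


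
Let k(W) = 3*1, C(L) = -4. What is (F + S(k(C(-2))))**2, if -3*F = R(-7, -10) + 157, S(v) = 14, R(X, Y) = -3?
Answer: 12544/9 ≈ 1393.8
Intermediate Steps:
k(W) = 3
F = -154/3 (F = -(-3 + 157)/3 = -1/3*154 = -154/3 ≈ -51.333)
(F + S(k(C(-2))))**2 = (-154/3 + 14)**2 = (-112/3)**2 = 12544/9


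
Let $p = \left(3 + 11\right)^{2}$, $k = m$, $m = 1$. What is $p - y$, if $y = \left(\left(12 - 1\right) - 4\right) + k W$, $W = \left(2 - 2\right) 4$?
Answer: $189$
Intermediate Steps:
$k = 1$
$p = 196$ ($p = 14^{2} = 196$)
$W = 0$ ($W = 0 \cdot 4 = 0$)
$y = 7$ ($y = \left(\left(12 - 1\right) - 4\right) + 1 \cdot 0 = \left(11 - 4\right) + 0 = 7 + 0 = 7$)
$p - y = 196 - 7 = 189$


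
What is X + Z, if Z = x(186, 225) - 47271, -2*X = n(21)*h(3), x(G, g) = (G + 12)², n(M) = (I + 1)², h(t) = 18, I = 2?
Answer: -8148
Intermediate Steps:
n(M) = 9 (n(M) = (2 + 1)² = 3² = 9)
x(G, g) = (12 + G)²
X = -81 (X = -9*18/2 = -½*162 = -81)
Z = -8067 (Z = (12 + 186)² - 47271 = 198² - 47271 = 39204 - 47271 = -8067)
X + Z = -81 - 8067 = -8148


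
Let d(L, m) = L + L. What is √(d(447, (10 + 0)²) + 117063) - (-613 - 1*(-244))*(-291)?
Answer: -107379 + √117957 ≈ -1.0704e+5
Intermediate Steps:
d(L, m) = 2*L
√(d(447, (10 + 0)²) + 117063) - (-613 - 1*(-244))*(-291) = √(2*447 + 117063) - (-613 - 1*(-244))*(-291) = √(894 + 117063) - (-613 + 244)*(-291) = √117957 - (-369)*(-291) = √117957 - 1*107379 = √117957 - 107379 = -107379 + √117957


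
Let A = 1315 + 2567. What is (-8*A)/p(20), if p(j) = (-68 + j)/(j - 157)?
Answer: -88639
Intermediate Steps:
A = 3882
p(j) = (-68 + j)/(-157 + j)
(-8*A)/p(20) = (-8*3882)/(((-68 + 20)/(-157 + 20))) = -31056/(-48/(-137)) = -31056/((-1/137*(-48))) = -31056/48/137 = -31056*137/48 = -88639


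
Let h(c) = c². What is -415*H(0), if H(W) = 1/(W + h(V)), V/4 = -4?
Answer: -415/256 ≈ -1.6211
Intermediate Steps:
V = -16 (V = 4*(-4) = -16)
H(W) = 1/(256 + W) (H(W) = 1/(W + (-16)²) = 1/(W + 256) = 1/(256 + W))
-415*H(0) = -415/(256 + 0) = -415/256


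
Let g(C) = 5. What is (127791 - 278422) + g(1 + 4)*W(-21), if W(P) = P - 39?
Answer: -150931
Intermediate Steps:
W(P) = -39 + P
(127791 - 278422) + g(1 + 4)*W(-21) = (127791 - 278422) + 5*(-39 - 21) = -150631 + 5*(-60) = -150631 - 300 = -150931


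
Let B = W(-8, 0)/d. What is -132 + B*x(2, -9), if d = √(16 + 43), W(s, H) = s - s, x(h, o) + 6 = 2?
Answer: -132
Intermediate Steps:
x(h, o) = -4 (x(h, o) = -6 + 2 = -4)
W(s, H) = 0
d = √59 ≈ 7.6811
B = 0 (B = 0/(√59) = 0*(√59/59) = 0)
-132 + B*x(2, -9) = -132 + 0*(-4) = -132 + 0 = -132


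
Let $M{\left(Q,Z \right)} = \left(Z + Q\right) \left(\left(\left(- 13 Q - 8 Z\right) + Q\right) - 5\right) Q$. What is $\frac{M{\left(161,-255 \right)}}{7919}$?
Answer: $- \frac{1558802}{7919} \approx -196.84$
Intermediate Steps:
$M{\left(Q,Z \right)} = Q \left(Q + Z\right) \left(-5 - 12 Q - 8 Z\right)$ ($M{\left(Q,Z \right)} = \left(Q + Z\right) \left(\left(- 12 Q - 8 Z\right) - 5\right) Q = \left(Q + Z\right) \left(-5 - 12 Q - 8 Z\right) Q = Q \left(Q + Z\right) \left(-5 - 12 Q - 8 Z\right)$)
$\frac{M{\left(161,-255 \right)}}{7919} = \frac{\left(-1\right) 161 \left(5 \cdot 161 + 5 \left(-255\right) + 8 \left(-255\right)^{2} + 12 \cdot 161^{2} + 20 \cdot 161 \left(-255\right)\right)}{7919} = \left(-1\right) 161 \left(805 - 1275 + 8 \cdot 65025 + 12 \cdot 25921 - 821100\right) \frac{1}{7919} = \left(-1\right) 161 \left(805 - 1275 + 520200 + 311052 - 821100\right) \frac{1}{7919} = \left(-1\right) 161 \cdot 9682 \cdot \frac{1}{7919} = \left(-1558802\right) \frac{1}{7919} = - \frac{1558802}{7919}$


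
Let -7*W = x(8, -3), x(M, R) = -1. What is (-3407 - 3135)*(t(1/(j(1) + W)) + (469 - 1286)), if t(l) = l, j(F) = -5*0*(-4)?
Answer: 5299020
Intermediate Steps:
j(F) = 0 (j(F) = 0*(-4) = 0)
W = ⅐ (W = -⅐*(-1) = ⅐ ≈ 0.14286)
(-3407 - 3135)*(t(1/(j(1) + W)) + (469 - 1286)) = (-3407 - 3135)*(1/(0 + ⅐) + (469 - 1286)) = -6542*(1/(⅐) - 817) = -6542*(7 - 817) = -6542*(-810) = 5299020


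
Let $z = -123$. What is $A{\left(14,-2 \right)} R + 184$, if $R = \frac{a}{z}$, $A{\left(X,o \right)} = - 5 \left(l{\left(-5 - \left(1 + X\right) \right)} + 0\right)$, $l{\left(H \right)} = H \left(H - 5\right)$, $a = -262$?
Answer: $- \frac{632368}{123} \approx -5141.2$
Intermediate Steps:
$l{\left(H \right)} = H \left(-5 + H\right)$
$A{\left(X,o \right)} = - 5 \left(-11 - X\right) \left(-6 - X\right)$ ($A{\left(X,o \right)} = - 5 \left(\left(-5 - \left(1 + X\right)\right) \left(-5 - \left(6 + X\right)\right) + 0\right) = - 5 \left(\left(-6 - X\right) \left(-5 - \left(6 + X\right)\right) + 0\right) = - 5 \left(\left(-6 - X\right) \left(-11 - X\right) + 0\right) = - 5 \left(\left(-11 - X\right) \left(-6 - X\right) + 0\right) = - 5 \left(-11 - X\right) \left(-6 - X\right)$)
$R = \frac{262}{123}$ ($R = - \frac{262}{-123} = \left(-262\right) \left(- \frac{1}{123}\right) = \frac{262}{123} \approx 2.1301$)
$A{\left(14,-2 \right)} R + 184 = - 5 \left(6 + 14\right) \left(11 + 14\right) \frac{262}{123} + 184 = \left(-5\right) 20 \cdot 25 \cdot \frac{262}{123} + 184 = \left(-2500\right) \frac{262}{123} + 184 = - \frac{655000}{123} + 184 = - \frac{632368}{123}$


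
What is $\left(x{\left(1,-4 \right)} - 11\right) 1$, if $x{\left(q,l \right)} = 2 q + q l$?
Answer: $-13$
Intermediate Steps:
$x{\left(q,l \right)} = 2 q + l q$
$\left(x{\left(1,-4 \right)} - 11\right) 1 = \left(1 \left(2 - 4\right) - 11\right) 1 = \left(1 \left(-2\right) - 11\right) 1 = \left(-2 - 11\right) 1 = \left(-13\right) 1 = -13$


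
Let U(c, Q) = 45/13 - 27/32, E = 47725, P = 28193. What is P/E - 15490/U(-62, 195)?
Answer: -307501561823/51972525 ≈ -5916.6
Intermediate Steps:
U(c, Q) = 1089/416 (U(c, Q) = 45*(1/13) - 27*1/32 = 45/13 - 27/32 = 1089/416)
P/E - 15490/U(-62, 195) = 28193/47725 - 15490/1089/416 = 28193*(1/47725) - 15490*416/1089 = 28193/47725 - 6443840/1089 = -307501561823/51972525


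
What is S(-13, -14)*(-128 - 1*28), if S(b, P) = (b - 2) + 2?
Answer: 2028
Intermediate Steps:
S(b, P) = b (S(b, P) = (-2 + b) + 2 = b)
S(-13, -14)*(-128 - 1*28) = -13*(-128 - 1*28) = -13*(-128 - 28) = -13*(-156) = 2028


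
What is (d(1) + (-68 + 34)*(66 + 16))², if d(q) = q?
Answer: 7767369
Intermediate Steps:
(d(1) + (-68 + 34)*(66 + 16))² = (1 + (-68 + 34)*(66 + 16))² = (1 - 34*82)² = (1 - 2788)² = (-2787)² = 7767369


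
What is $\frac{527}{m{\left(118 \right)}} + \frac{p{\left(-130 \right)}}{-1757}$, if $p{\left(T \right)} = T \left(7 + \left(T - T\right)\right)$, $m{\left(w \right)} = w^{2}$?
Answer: $\frac{1942397}{3494924} \approx 0.55578$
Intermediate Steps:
$p{\left(T \right)} = 7 T$ ($p{\left(T \right)} = T \left(7 + 0\right) = T 7 = 7 T$)
$\frac{527}{m{\left(118 \right)}} + \frac{p{\left(-130 \right)}}{-1757} = \frac{527}{118^{2}} + \frac{7 \left(-130\right)}{-1757} = \frac{527}{13924} - - \frac{130}{251} = 527 \cdot \frac{1}{13924} + \frac{130}{251} = \frac{527}{13924} + \frac{130}{251} = \frac{1942397}{3494924}$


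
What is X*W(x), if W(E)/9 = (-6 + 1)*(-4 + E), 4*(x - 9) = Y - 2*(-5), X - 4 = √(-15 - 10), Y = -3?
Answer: -1215 - 6075*I/4 ≈ -1215.0 - 1518.8*I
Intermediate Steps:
X = 4 + 5*I (X = 4 + √(-15 - 10) = 4 + √(-25) = 4 + 5*I ≈ 4.0 + 5.0*I)
x = 43/4 (x = 9 + (-3 - 2*(-5))/4 = 9 + (-3 + 10)/4 = 9 + (¼)*7 = 9 + 7/4 = 43/4 ≈ 10.750)
W(E) = 180 - 45*E (W(E) = 9*((-6 + 1)*(-4 + E)) = 9*(-5*(-4 + E)) = 9*(20 - 5*E) = 180 - 45*E)
X*W(x) = (4 + 5*I)*(180 - 45*43/4) = (4 + 5*I)*(180 - 1935/4) = (4 + 5*I)*(-1215/4) = -1215 - 6075*I/4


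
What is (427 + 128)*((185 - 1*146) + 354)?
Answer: 218115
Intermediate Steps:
(427 + 128)*((185 - 1*146) + 354) = 555*((185 - 146) + 354) = 555*(39 + 354) = 555*393 = 218115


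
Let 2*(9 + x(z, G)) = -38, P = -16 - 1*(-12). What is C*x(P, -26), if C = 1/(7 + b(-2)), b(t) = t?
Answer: -28/5 ≈ -5.6000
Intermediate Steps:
P = -4 (P = -16 + 12 = -4)
x(z, G) = -28 (x(z, G) = -9 + (½)*(-38) = -9 - 19 = -28)
C = ⅕ (C = 1/(7 - 2) = 1/5 = ⅕ ≈ 0.20000)
C*x(P, -26) = (⅕)*(-28) = -28/5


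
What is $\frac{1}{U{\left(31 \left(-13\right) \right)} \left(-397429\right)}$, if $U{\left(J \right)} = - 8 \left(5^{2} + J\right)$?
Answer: $- \frac{1}{1201825296} \approx -8.3207 \cdot 10^{-10}$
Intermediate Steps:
$U{\left(J \right)} = -200 - 8 J$ ($U{\left(J \right)} = - 8 \left(25 + J\right) = -200 - 8 J$)
$\frac{1}{U{\left(31 \left(-13\right) \right)} \left(-397429\right)} = \frac{1}{\left(-200 - 8 \cdot 31 \left(-13\right)\right) \left(-397429\right)} = \frac{1}{-200 - -3224} \left(- \frac{1}{397429}\right) = \frac{1}{-200 + 3224} \left(- \frac{1}{397429}\right) = \frac{1}{3024} \left(- \frac{1}{397429}\right) = - \frac{1}{1201825296}$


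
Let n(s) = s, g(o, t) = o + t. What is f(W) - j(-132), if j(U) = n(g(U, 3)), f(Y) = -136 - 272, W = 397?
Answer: -279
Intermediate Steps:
f(Y) = -408
j(U) = 3 + U (j(U) = U + 3 = 3 + U)
f(W) - j(-132) = -408 - (3 - 132) = -408 - 1*(-129) = -408 + 129 = -279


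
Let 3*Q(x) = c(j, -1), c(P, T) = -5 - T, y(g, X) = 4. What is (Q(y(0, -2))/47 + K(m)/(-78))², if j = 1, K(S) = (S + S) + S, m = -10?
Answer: 426409/3359889 ≈ 0.12691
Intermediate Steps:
K(S) = 3*S (K(S) = 2*S + S = 3*S)
Q(x) = -4/3 (Q(x) = (-5 - 1*(-1))/3 = (-5 + 1)/3 = (⅓)*(-4) = -4/3)
(Q(y(0, -2))/47 + K(m)/(-78))² = (-4/3/47 + (3*(-10))/(-78))² = (-4/3*1/47 - 30*(-1/78))² = (-4/141 + 5/13)² = (653/1833)² = 426409/3359889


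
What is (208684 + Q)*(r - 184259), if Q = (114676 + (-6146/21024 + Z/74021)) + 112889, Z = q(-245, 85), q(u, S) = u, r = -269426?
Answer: -154002890034314428375/778108752 ≈ -1.9792e+11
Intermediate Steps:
Z = -245
Q = 177070088106907/778108752 (Q = (114676 + (-6146/21024 - 245/74021)) + 112889 = (114676 + (-6146*1/21024 - 245*1/74021)) + 112889 = (114676 + (-3073/10512 - 245/74021)) + 112889 = (114676 - 230041973/778108752) + 112889 = 89230169202379/778108752 + 112889 = 177070088106907/778108752 ≈ 2.2756e+5)
(208684 + Q)*(r - 184259) = (208684 + 177070088106907/778108752)*(-269426 - 184259) = (339448934909275/778108752)*(-453685) = -154002890034314428375/778108752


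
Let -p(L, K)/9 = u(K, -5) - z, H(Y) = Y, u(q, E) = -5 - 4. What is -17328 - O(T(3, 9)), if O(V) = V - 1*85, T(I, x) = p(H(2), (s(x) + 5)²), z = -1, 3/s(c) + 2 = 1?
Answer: -17315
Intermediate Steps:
u(q, E) = -9
s(c) = -3 (s(c) = 3/(-2 + 1) = 3/(-1) = 3*(-1) = -3)
p(L, K) = 72 (p(L, K) = -9*(-9 - 1*(-1)) = -9*(-9 + 1) = -9*(-8) = 72)
T(I, x) = 72
O(V) = -85 + V (O(V) = V - 85 = -85 + V)
-17328 - O(T(3, 9)) = -17328 - (-85 + 72) = -17328 - 1*(-13) = -17328 + 13 = -17315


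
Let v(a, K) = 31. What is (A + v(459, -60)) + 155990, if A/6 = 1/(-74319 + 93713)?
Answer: 1512935640/9697 ≈ 1.5602e+5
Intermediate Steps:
A = 3/9697 (A = 6/(-74319 + 93713) = 6/19394 = 6*(1/19394) = 3/9697 ≈ 0.00030937)
(A + v(459, -60)) + 155990 = (3/9697 + 31) + 155990 = 300610/9697 + 155990 = 1512935640/9697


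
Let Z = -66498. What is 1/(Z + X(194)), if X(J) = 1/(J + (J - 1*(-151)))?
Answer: -539/35842421 ≈ -1.5038e-5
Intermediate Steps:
X(J) = 1/(151 + 2*J) (X(J) = 1/(J + (J + 151)) = 1/(J + (151 + J)) = 1/(151 + 2*J))
1/(Z + X(194)) = 1/(-66498 + 1/(151 + 2*194)) = 1/(-66498 + 1/(151 + 388)) = 1/(-66498 + 1/539) = 1/(-35842421/539) = -539/35842421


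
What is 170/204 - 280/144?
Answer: -10/9 ≈ -1.1111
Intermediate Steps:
170/204 - 280/144 = 170*(1/204) - 280*1/144 = 5/6 - 35/18 = -10/9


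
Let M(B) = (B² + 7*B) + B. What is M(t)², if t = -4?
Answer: 256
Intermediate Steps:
M(B) = B² + 8*B
M(t)² = (-4*(8 - 4))² = (-4*4)² = (-16)² = 256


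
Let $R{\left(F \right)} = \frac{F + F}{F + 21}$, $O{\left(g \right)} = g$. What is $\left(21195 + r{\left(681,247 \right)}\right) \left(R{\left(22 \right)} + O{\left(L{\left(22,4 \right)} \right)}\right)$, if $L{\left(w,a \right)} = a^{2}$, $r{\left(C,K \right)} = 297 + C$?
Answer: $\frac{16230636}{43} \approx 3.7746 \cdot 10^{5}$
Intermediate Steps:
$R{\left(F \right)} = \frac{2 F}{21 + F}$
$\left(21195 + r{\left(681,247 \right)}\right) \left(R{\left(22 \right)} + O{\left(L{\left(22,4 \right)} \right)}\right) = \left(21195 + \left(297 + 681\right)\right) \left(2 \cdot 22 \frac{1}{21 + 22} + 4^{2}\right) = \left(21195 + 978\right) \left(2 \cdot 22 \cdot \frac{1}{43} + 16\right) = 22173 \left(2 \cdot 22 \cdot \frac{1}{43} + 16\right) = 22173 \left(\frac{44}{43} + 16\right) = 22173 \cdot \frac{732}{43} = \frac{16230636}{43}$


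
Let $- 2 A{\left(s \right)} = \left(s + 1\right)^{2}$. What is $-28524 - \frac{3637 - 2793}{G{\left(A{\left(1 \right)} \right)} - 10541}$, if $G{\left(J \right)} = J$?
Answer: $- \frac{300727688}{10543} \approx -28524.0$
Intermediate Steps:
$A{\left(s \right)} = - \frac{\left(1 + s\right)^{2}}{2}$ ($A{\left(s \right)} = - \frac{\left(s + 1\right)^{2}}{2} = - \frac{\left(1 + s\right)^{2}}{2}$)
$-28524 - \frac{3637 - 2793}{G{\left(A{\left(1 \right)} \right)} - 10541} = -28524 - \frac{3637 - 2793}{- \frac{\left(1 + 1\right)^{2}}{2} - 10541} = -28524 - \frac{844}{- \frac{2^{2}}{2} - 10541} = -28524 - \frac{844}{\left(- \frac{1}{2}\right) 4 - 10541} = -28524 - \frac{844}{-2 - 10541} = -28524 - \frac{844}{-10543} = -28524 - 844 \left(- \frac{1}{10543}\right) = -28524 - - \frac{844}{10543} = -28524 + \frac{844}{10543} = - \frac{300727688}{10543}$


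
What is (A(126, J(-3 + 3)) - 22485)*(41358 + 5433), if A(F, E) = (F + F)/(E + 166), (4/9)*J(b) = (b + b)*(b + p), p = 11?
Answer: -87318042039/83 ≈ -1.0520e+9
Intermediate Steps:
J(b) = 9*b*(11 + b)/2 (J(b) = 9*((b + b)*(b + 11))/4 = 9*((2*b)*(11 + b))/4 = 9*(2*b*(11 + b))/4 = 9*b*(11 + b)/2)
A(F, E) = 2*F/(166 + E) (A(F, E) = (2*F)/(166 + E) = 2*F/(166 + E))
(A(126, J(-3 + 3)) - 22485)*(41358 + 5433) = (2*126/(166 + 9*(-3 + 3)*(11 + (-3 + 3))/2) - 22485)*(41358 + 5433) = (2*126/(166 + (9/2)*0*(11 + 0)) - 22485)*46791 = (2*126/(166 + (9/2)*0*11) - 22485)*46791 = (2*126/(166 + 0) - 22485)*46791 = (2*126/166 - 22485)*46791 = (2*126*(1/166) - 22485)*46791 = (126/83 - 22485)*46791 = -1866129/83*46791 = -87318042039/83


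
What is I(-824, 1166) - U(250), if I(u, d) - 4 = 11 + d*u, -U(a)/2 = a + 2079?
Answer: -956111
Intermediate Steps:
U(a) = -4158 - 2*a (U(a) = -2*(a + 2079) = -2*(2079 + a) = -4158 - 2*a)
I(u, d) = 15 + d*u (I(u, d) = 4 + (11 + d*u) = 15 + d*u)
I(-824, 1166) - U(250) = (15 + 1166*(-824)) - (-4158 - 2*250) = (15 - 960784) - (-4158 - 500) = -960769 - 1*(-4658) = -960769 + 4658 = -956111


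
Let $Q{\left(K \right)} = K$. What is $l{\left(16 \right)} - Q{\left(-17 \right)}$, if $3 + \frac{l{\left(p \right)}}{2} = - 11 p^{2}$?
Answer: $-5621$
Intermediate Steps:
$l{\left(p \right)} = -6 - 22 p^{2}$ ($l{\left(p \right)} = -6 + 2 \left(- 11 p^{2}\right) = -6 - 22 p^{2}$)
$l{\left(16 \right)} - Q{\left(-17 \right)} = \left(-6 - 22 \cdot 16^{2}\right) - -17 = \left(-6 - 5632\right) + 17 = -5638 + 17 = -5621$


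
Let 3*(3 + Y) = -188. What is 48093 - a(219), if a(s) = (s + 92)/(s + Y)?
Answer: 22121847/460 ≈ 48091.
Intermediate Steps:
Y = -197/3 (Y = -3 + (1/3)*(-188) = -3 - 188/3 = -197/3 ≈ -65.667)
a(s) = (92 + s)/(-197/3 + s) (a(s) = (s + 92)/(s - 197/3) = (92 + s)/(-197/3 + s))
48093 - a(219) = 48093 - 3*(92 + 219)/(-197 + 3*219) = 48093 - 3*311/(-197 + 657) = 48093 - 3*311/460 = 48093 - 1*933/460 = 48093 - 933/460 = 22121847/460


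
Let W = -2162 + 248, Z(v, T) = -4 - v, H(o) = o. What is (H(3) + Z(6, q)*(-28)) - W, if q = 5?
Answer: 2197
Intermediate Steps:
W = -1914
(H(3) + Z(6, q)*(-28)) - W = (3 + (-4 - 1*6)*(-28)) - 1*(-1914) = (3 + (-4 - 6)*(-28)) + 1914 = (3 - 10*(-28)) + 1914 = (3 + 280) + 1914 = 283 + 1914 = 2197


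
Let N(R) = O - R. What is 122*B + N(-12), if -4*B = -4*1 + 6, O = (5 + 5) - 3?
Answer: -42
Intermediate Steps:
O = 7 (O = 10 - 3 = 7)
B = -1/2 (B = -(-4*1 + 6)/4 = -(-4 + 6)/4 = -1/4*2 = -1/2 ≈ -0.50000)
N(R) = 7 - R
122*B + N(-12) = 122*(-1/2) + (7 - 1*(-12)) = -61 + (7 + 12) = -61 + 19 = -42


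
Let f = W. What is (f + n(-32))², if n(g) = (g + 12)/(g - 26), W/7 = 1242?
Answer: 63572562496/841 ≈ 7.5592e+7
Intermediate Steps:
W = 8694 (W = 7*1242 = 8694)
n(g) = (12 + g)/(-26 + g)
f = 8694
(f + n(-32))² = (8694 + (12 - 32)/(-26 - 32))² = (8694 - 20/(-58))² = (8694 - 1/58*(-20))² = (8694 + 10/29)² = (252136/29)² = 63572562496/841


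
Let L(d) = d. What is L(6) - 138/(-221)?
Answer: 1464/221 ≈ 6.6244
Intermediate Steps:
L(6) - 138/(-221) = 6 - 138/(-221) = 6 - 138*(-1)/221 = 6 - 1*(-138/221) = 6 + 138/221 = 1464/221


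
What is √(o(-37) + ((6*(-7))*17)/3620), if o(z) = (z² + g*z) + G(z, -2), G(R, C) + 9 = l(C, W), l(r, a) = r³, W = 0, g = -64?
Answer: √12186445830/1810 ≈ 60.990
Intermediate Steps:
G(R, C) = -9 + C³
o(z) = -17 + z² - 64*z (o(z) = (z² - 64*z) + (-9 + (-2)³) = (z² - 64*z) + (-9 - 8) = (z² - 64*z) - 17 = -17 + z² - 64*z)
√(o(-37) + ((6*(-7))*17)/3620) = √((-17 + (-37)² - 64*(-37)) + ((6*(-7))*17)/3620) = √((-17 + 1369 + 2368) - 42*17*(1/3620)) = √(3720 - 714*1/3620) = √(3720 - 357/1810) = √(6732843/1810) = √12186445830/1810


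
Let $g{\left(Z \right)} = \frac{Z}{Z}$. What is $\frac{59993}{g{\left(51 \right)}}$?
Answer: $59993$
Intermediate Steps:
$g{\left(Z \right)} = 1$
$\frac{59993}{g{\left(51 \right)}} = \frac{59993}{1} = 59993 \cdot 1 = 59993$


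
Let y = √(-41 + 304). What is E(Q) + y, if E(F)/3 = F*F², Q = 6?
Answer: 648 + √263 ≈ 664.22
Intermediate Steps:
E(F) = 3*F³ (E(F) = 3*(F*F²) = 3*F³)
y = √263 ≈ 16.217
E(Q) + y = 3*6³ + √263 = 3*216 + √263 = 648 + √263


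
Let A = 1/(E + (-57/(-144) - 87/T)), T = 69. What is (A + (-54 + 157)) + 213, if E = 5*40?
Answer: 69472124/219845 ≈ 316.00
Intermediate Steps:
E = 200
A = 1104/219845 (A = 1/(200 + (-57/(-144) - 87/69)) = 1/(200 + (-57*(-1/144) - 87*1/69)) = 1/(200 + (19/48 - 29/23)) = 1/(200 - 955/1104) = 1/(219845/1104) = 1104/219845 ≈ 0.0050217)
(A + (-54 + 157)) + 213 = (1104/219845 + (-54 + 157)) + 213 = (1104/219845 + 103) + 213 = 22645139/219845 + 213 = 69472124/219845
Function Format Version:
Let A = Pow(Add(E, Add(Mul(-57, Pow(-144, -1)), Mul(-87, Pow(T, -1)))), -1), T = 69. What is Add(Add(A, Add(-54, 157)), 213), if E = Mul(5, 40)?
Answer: Rational(69472124, 219845) ≈ 316.00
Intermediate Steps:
E = 200
A = Rational(1104, 219845) (A = Pow(Add(200, Add(Mul(-57, Pow(-144, -1)), Mul(-87, Pow(69, -1)))), -1) = Pow(Add(200, Add(Mul(-57, Rational(-1, 144)), Mul(-87, Rational(1, 69)))), -1) = Pow(Add(200, Add(Rational(19, 48), Rational(-29, 23))), -1) = Pow(Add(200, Rational(-955, 1104)), -1) = Pow(Rational(219845, 1104), -1) = Rational(1104, 219845) ≈ 0.0050217)
Add(Add(A, Add(-54, 157)), 213) = Add(Add(Rational(1104, 219845), Add(-54, 157)), 213) = Add(Add(Rational(1104, 219845), 103), 213) = Add(Rational(22645139, 219845), 213) = Rational(69472124, 219845)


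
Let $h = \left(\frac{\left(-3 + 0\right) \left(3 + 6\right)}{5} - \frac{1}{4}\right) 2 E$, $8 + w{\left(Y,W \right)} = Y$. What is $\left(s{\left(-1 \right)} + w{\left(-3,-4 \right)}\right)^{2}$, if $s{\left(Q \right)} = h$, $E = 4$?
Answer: $\frac{78961}{25} \approx 3158.4$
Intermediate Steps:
$w{\left(Y,W \right)} = -8 + Y$
$h = - \frac{226}{5}$ ($h = \left(\frac{\left(-3 + 0\right) \left(3 + 6\right)}{5} - \frac{1}{4}\right) 2 \cdot 4 = \left(\left(-3\right) 9 \cdot \frac{1}{5} - \frac{1}{4}\right) 2 \cdot 4 = \left(\left(-27\right) \frac{1}{5} - \frac{1}{4}\right) 2 \cdot 4 = \left(- \frac{27}{5} - \frac{1}{4}\right) 2 \cdot 4 = \left(- \frac{113}{20}\right) 2 \cdot 4 = \left(- \frac{113}{10}\right) 4 = - \frac{226}{5} \approx -45.2$)
$s{\left(Q \right)} = - \frac{226}{5}$
$\left(s{\left(-1 \right)} + w{\left(-3,-4 \right)}\right)^{2} = \left(- \frac{226}{5} - 11\right)^{2} = \left(- \frac{281}{5}\right)^{2} = \frac{78961}{25}$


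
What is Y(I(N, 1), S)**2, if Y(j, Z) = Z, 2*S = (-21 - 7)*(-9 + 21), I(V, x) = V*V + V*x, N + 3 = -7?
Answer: 28224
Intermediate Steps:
N = -10 (N = -3 - 7 = -10)
I(V, x) = V**2 + V*x
S = -168 (S = ((-21 - 7)*(-9 + 21))/2 = (-28*12)/2 = (1/2)*(-336) = -168)
Y(I(N, 1), S)**2 = (-168)**2 = 28224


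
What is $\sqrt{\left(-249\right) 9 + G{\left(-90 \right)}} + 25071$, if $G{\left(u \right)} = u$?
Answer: $25071 + 3 i \sqrt{259} \approx 25071.0 + 48.28 i$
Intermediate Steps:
$\sqrt{\left(-249\right) 9 + G{\left(-90 \right)}} + 25071 = \sqrt{\left(-249\right) 9 - 90} + 25071 = \sqrt{-2241 - 90} + 25071 = \sqrt{-2331} + 25071 = 3 i \sqrt{259} + 25071 = 25071 + 3 i \sqrt{259}$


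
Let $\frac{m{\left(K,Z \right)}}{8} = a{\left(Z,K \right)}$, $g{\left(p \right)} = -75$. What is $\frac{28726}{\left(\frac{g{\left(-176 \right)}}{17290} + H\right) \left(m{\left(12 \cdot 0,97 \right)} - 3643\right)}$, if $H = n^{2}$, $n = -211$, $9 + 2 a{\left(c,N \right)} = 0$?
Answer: $- \frac{7641116}{43568869649} \approx -0.00017538$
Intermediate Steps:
$a{\left(c,N \right)} = - \frac{9}{2}$ ($a{\left(c,N \right)} = - \frac{9}{2} + \frac{1}{2} \cdot 0 = - \frac{9}{2} + 0 = - \frac{9}{2}$)
$m{\left(K,Z \right)} = -36$ ($m{\left(K,Z \right)} = 8 \left(- \frac{9}{2}\right) = -36$)
$H = 44521$ ($H = \left(-211\right)^{2} = 44521$)
$\frac{28726}{\left(\frac{g{\left(-176 \right)}}{17290} + H\right) \left(m{\left(12 \cdot 0,97 \right)} - 3643\right)} = \frac{28726}{\left(- \frac{75}{17290} + 44521\right) \left(-36 - 3643\right)} = \frac{28726}{\left(\left(-75\right) \frac{1}{17290} + 44521\right) \left(-3679\right)} = \frac{28726}{\left(- \frac{15}{3458} + 44521\right) \left(-3679\right)} = \frac{28726}{\frac{153953603}{3458} \left(-3679\right)} = \frac{28726}{- \frac{43568869649}{266}} = 28726 \left(- \frac{266}{43568869649}\right) = - \frac{7641116}{43568869649}$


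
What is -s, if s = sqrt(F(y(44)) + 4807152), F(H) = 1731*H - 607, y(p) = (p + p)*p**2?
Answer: -sqrt(299713553) ≈ -17312.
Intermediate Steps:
y(p) = 2*p**3 (y(p) = (2*p)*p**2 = 2*p**3)
F(H) = -607 + 1731*H
s = sqrt(299713553) (s = sqrt((-607 + 1731*(2*44**3)) + 4807152) = sqrt((-607 + 1731*(2*85184)) + 4807152) = sqrt((-607 + 1731*170368) + 4807152) = sqrt((-607 + 294907008) + 4807152) = sqrt(294906401 + 4807152) = sqrt(299713553) ≈ 17312.)
-s = -sqrt(299713553)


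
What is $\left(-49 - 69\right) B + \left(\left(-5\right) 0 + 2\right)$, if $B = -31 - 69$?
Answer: $11802$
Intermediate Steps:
$B = -100$ ($B = -31 - 69 = -100$)
$\left(-49 - 69\right) B + \left(\left(-5\right) 0 + 2\right) = \left(-49 - 69\right) \left(-100\right) + \left(\left(-5\right) 0 + 2\right) = \left(-49 - 69\right) \left(-100\right) + \left(0 + 2\right) = \left(-118\right) \left(-100\right) + 2 = 11800 + 2 = 11802$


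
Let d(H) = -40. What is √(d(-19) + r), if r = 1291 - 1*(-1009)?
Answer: 2*√565 ≈ 47.539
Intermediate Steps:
r = 2300 (r = 1291 + 1009 = 2300)
√(d(-19) + r) = √(-40 + 2300) = √2260 = 2*√565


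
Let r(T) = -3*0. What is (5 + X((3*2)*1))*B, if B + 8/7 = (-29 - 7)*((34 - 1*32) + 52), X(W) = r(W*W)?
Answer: -68080/7 ≈ -9725.7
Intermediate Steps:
r(T) = 0
X(W) = 0
B = -13616/7 (B = -8/7 + (-29 - 7)*((34 - 1*32) + 52) = -8/7 - 36*((34 - 32) + 52) = -8/7 - 36*(2 + 52) = -8/7 - 36*54 = -8/7 - 1944 = -13616/7 ≈ -1945.1)
(5 + X((3*2)*1))*B = (5 + 0)*(-13616/7) = 5*(-13616/7) = -68080/7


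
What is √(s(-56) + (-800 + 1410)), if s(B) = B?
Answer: √554 ≈ 23.537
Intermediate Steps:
√(s(-56) + (-800 + 1410)) = √(-56 + (-800 + 1410)) = √(-56 + 610) = √554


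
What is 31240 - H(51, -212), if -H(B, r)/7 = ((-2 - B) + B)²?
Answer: 31268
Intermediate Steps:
H(B, r) = -28 (H(B, r) = -7*((-2 - B) + B)² = -7*(-2)² = -7*4 = -28)
31240 - H(51, -212) = 31240 - 1*(-28) = 31240 + 28 = 31268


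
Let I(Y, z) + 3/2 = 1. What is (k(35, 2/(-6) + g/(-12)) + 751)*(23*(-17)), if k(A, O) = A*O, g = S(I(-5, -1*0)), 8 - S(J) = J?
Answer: -6705259/24 ≈ -2.7939e+5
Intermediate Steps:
I(Y, z) = -½ (I(Y, z) = -3/2 + 1 = -½)
S(J) = 8 - J
g = 17/2 (g = 8 - 1*(-½) = 8 + ½ = 17/2 ≈ 8.5000)
(k(35, 2/(-6) + g/(-12)) + 751)*(23*(-17)) = (35*(2/(-6) + (17/2)/(-12)) + 751)*(23*(-17)) = (35*(2*(-⅙) + (17/2)*(-1/12)) + 751)*(-391) = (35*(-⅓ - 17/24) + 751)*(-391) = (35*(-25/24) + 751)*(-391) = (-875/24 + 751)*(-391) = (17149/24)*(-391) = -6705259/24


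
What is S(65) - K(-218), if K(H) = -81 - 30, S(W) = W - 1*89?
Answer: 87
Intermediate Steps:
S(W) = -89 + W (S(W) = W - 89 = -89 + W)
K(H) = -111
S(65) - K(-218) = (-89 + 65) - 1*(-111) = -24 + 111 = 87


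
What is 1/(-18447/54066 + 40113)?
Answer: 18022/722910337 ≈ 2.4930e-5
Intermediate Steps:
1/(-18447/54066 + 40113) = 1/(-18447*1/54066 + 40113) = 1/(-6149/18022 + 40113) = 1/(722910337/18022) = 18022/722910337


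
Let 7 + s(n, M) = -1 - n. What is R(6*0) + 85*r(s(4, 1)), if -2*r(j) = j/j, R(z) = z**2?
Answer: -85/2 ≈ -42.500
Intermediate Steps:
s(n, M) = -8 - n (s(n, M) = -7 + (-1 - n) = -8 - n)
r(j) = -1/2 (r(j) = -j/(2*j) = -1/2*1 = -1/2)
R(6*0) + 85*r(s(4, 1)) = (6*0)**2 + 85*(-1/2) = 0**2 - 85/2 = 0 - 85/2 = -85/2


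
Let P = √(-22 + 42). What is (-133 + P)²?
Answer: 17709 - 532*√5 ≈ 16519.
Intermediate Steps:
P = 2*√5 (P = √20 = 2*√5 ≈ 4.4721)
(-133 + P)² = (-133 + 2*√5)²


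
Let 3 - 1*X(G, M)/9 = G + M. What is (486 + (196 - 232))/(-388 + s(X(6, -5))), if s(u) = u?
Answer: -45/37 ≈ -1.2162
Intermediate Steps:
X(G, M) = 27 - 9*G - 9*M (X(G, M) = 27 - 9*(G + M) = 27 + (-9*G - 9*M) = 27 - 9*G - 9*M)
(486 + (196 - 232))/(-388 + s(X(6, -5))) = (486 + (196 - 232))/(-388 + (27 - 9*6 - 9*(-5))) = (486 - 36)/(-388 + (27 - 54 + 45)) = 450/(-388 + 18) = 450/(-370) = 450*(-1/370) = -45/37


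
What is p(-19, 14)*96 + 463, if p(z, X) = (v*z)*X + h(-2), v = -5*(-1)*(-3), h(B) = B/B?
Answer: 383599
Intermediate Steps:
h(B) = 1
v = -15 (v = 5*(-3) = -15)
p(z, X) = 1 - 15*X*z (p(z, X) = (-15*z)*X + 1 = -15*X*z + 1 = 1 - 15*X*z)
p(-19, 14)*96 + 463 = (1 - 15*14*(-19))*96 + 463 = (1 + 3990)*96 + 463 = 3991*96 + 463 = 383136 + 463 = 383599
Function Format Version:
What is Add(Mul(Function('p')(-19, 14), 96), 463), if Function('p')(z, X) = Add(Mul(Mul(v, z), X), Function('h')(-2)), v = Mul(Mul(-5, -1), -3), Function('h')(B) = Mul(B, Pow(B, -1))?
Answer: 383599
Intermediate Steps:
Function('h')(B) = 1
v = -15 (v = Mul(5, -3) = -15)
Function('p')(z, X) = Add(1, Mul(-15, X, z)) (Function('p')(z, X) = Add(Mul(Mul(-15, z), X), 1) = Add(Mul(-15, X, z), 1) = Add(1, Mul(-15, X, z)))
Add(Mul(Function('p')(-19, 14), 96), 463) = Add(Mul(Add(1, Mul(-15, 14, -19)), 96), 463) = Add(Mul(Add(1, 3990), 96), 463) = Add(Mul(3991, 96), 463) = Add(383136, 463) = 383599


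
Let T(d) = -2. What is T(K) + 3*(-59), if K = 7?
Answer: -179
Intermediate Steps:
T(K) + 3*(-59) = -2 + 3*(-59) = -2 - 177 = -179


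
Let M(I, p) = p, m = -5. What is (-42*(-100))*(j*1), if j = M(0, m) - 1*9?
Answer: -58800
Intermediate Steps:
j = -14 (j = -5 - 1*9 = -5 - 9 = -14)
(-42*(-100))*(j*1) = (-42*(-100))*(-14*1) = 4200*(-14) = -58800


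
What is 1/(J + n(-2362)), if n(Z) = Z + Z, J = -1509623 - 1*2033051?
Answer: -1/3547398 ≈ -2.8190e-7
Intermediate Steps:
J = -3542674 (J = -1509623 - 2033051 = -3542674)
n(Z) = 2*Z
1/(J + n(-2362)) = 1/(-3542674 + 2*(-2362)) = 1/(-3542674 - 4724) = 1/(-3547398) = -1/3547398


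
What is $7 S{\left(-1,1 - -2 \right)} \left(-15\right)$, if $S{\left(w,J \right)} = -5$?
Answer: $525$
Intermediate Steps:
$7 S{\left(-1,1 - -2 \right)} \left(-15\right) = 7 \left(-5\right) \left(-15\right) = \left(-35\right) \left(-15\right) = 525$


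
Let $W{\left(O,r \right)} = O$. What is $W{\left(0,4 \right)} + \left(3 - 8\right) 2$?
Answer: $-10$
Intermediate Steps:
$W{\left(0,4 \right)} + \left(3 - 8\right) 2 = 0 + \left(3 - 8\right) 2 = 0 - 10 = -10$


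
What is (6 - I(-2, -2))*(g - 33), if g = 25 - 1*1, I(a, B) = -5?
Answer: -99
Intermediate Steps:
g = 24 (g = 25 - 1 = 24)
(6 - I(-2, -2))*(g - 33) = (6 - 1*(-5))*(24 - 33) = (6 + 5)*(-9) = 11*(-9) = -99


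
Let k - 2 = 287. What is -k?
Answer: -289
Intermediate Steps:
k = 289 (k = 2 + 287 = 289)
-k = -1*289 = -289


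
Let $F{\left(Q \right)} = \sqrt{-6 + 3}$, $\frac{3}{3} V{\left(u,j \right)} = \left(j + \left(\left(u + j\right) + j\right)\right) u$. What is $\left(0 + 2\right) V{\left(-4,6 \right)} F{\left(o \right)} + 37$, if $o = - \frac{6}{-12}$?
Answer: $37 - 112 i \sqrt{3} \approx 37.0 - 193.99 i$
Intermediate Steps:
$V{\left(u,j \right)} = u \left(u + 3 j\right)$ ($V{\left(u,j \right)} = \left(j + \left(\left(u + j\right) + j\right)\right) u = \left(j + \left(\left(j + u\right) + j\right)\right) u = \left(j + \left(u + 2 j\right)\right) u = \left(u + 3 j\right) u = u \left(u + 3 j\right)$)
$o = \frac{1}{2}$ ($o = \left(-6\right) \left(- \frac{1}{12}\right) = \frac{1}{2} \approx 0.5$)
$F{\left(Q \right)} = i \sqrt{3}$ ($F{\left(Q \right)} = \sqrt{-3} = i \sqrt{3}$)
$\left(0 + 2\right) V{\left(-4,6 \right)} F{\left(o \right)} + 37 = \left(0 + 2\right) \left(- 4 \left(-4 + 3 \cdot 6\right)\right) i \sqrt{3} + 37 = 2 \left(- 4 \left(-4 + 18\right)\right) i \sqrt{3} + 37 = 2 \left(\left(-4\right) 14\right) i \sqrt{3} + 37 = 2 \left(-56\right) i \sqrt{3} + 37 = - 112 i \sqrt{3} + 37 = 37 - 112 i \sqrt{3}$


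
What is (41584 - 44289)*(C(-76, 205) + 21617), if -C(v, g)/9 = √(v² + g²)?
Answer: -58473985 + 24345*√47801 ≈ -5.3151e+7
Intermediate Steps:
C(v, g) = -9*√(g² + v²) (C(v, g) = -9*√(v² + g²) = -9*√(g² + v²))
(41584 - 44289)*(C(-76, 205) + 21617) = (41584 - 44289)*(-9*√(205² + (-76)²) + 21617) = -2705*(-9*√(42025 + 5776) + 21617) = -2705*(-9*√47801 + 21617) = -2705*(21617 - 9*√47801) = -58473985 + 24345*√47801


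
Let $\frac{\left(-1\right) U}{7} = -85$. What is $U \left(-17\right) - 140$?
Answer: $-10255$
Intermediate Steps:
$U = 595$ ($U = \left(-7\right) \left(-85\right) = 595$)
$U \left(-17\right) - 140 = 595 \left(-17\right) - 140 = -10115 - 140 = -10255$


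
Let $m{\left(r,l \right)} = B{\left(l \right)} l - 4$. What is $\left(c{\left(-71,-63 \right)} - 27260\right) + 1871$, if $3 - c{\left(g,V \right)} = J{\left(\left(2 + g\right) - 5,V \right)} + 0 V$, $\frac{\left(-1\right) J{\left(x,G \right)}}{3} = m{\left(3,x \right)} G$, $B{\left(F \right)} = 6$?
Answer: $59286$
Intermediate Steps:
$m{\left(r,l \right)} = -4 + 6 l$ ($m{\left(r,l \right)} = 6 l - 4 = -4 + 6 l$)
$J{\left(x,G \right)} = - 3 G \left(-4 + 6 x\right)$ ($J{\left(x,G \right)} = - 3 \left(-4 + 6 x\right) G = - 3 G \left(-4 + 6 x\right)$)
$c{\left(g,V \right)} = 3 - 6 V \left(11 - 3 g\right)$ ($c{\left(g,V \right)} = 3 - \left(6 V \left(2 - 3 \left(\left(2 + g\right) - 5\right)\right) + 0 V\right) = 3 - \left(6 V \left(2 - 3 \left(-3 + g\right)\right) + 0\right) = 3 - \left(6 V \left(2 - \left(-9 + 3 g\right)\right) + 0\right) = 3 - \left(6 V \left(11 - 3 g\right) + 0\right) = 3 - 6 V \left(11 - 3 g\right)$)
$\left(c{\left(-71,-63 \right)} - 27260\right) + 1871 = \left(\left(3 - -4158 + 18 \left(-63\right) \left(-71\right)\right) - 27260\right) + 1871 = \left(\left(3 + 4158 + 80514\right) - 27260\right) + 1871 = \left(84675 - 27260\right) + 1871 = 57415 + 1871 = 59286$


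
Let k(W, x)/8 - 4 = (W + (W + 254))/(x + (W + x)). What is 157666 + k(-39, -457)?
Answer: 150284786/953 ≈ 1.5770e+5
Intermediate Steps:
k(W, x) = 32 + 8*(254 + 2*W)/(W + 2*x) (k(W, x) = 32 + 8*((W + (W + 254))/(x + (W + x))) = 32 + 8*((W + (254 + W))/(W + 2*x)) = 32 + 8*((254 + 2*W)/(W + 2*x)) = 32 + 8*(254 + 2*W)/(W + 2*x))
157666 + k(-39, -457) = 157666 + 16*(127 + 3*(-39) + 4*(-457))/(-39 + 2*(-457)) = 157666 + 16*(127 - 117 - 1828)/(-39 - 914) = 157666 + 16*(-1818)/(-953) = 157666 + 16*(-1/953)*(-1818) = 157666 + 29088/953 = 150284786/953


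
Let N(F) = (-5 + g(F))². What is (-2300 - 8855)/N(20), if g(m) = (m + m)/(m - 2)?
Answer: -180711/125 ≈ -1445.7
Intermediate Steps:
g(m) = 2*m/(-2 + m) (g(m) = (2*m)/(-2 + m) = 2*m/(-2 + m))
N(F) = (-5 + 2*F/(-2 + F))²
(-2300 - 8855)/N(20) = (-2300 - 8855)/(((10 - 3*20)²/(-2 + 20)²)) = -11155*324/(10 - 60)² = -11155/((1/324)*(-50)²) = -11155/((1/324)*2500) = -11155/625/81 = -11155*81/625 = -180711/125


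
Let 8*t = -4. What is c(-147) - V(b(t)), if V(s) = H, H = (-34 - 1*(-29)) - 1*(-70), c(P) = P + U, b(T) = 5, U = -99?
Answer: -311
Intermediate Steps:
t = -1/2 (t = (1/8)*(-4) = -1/2 ≈ -0.50000)
c(P) = -99 + P (c(P) = P - 99 = -99 + P)
H = 65 (H = (-34 + 29) + 70 = -5 + 70 = 65)
V(s) = 65
c(-147) - V(b(t)) = (-99 - 147) - 1*65 = -246 - 65 = -311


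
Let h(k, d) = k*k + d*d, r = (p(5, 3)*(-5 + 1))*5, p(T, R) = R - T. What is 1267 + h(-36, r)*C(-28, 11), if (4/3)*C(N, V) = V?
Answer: 25159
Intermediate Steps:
C(N, V) = 3*V/4
r = 40 (r = ((3 - 1*5)*(-5 + 1))*5 = ((3 - 5)*(-4))*5 = -2*(-4)*5 = 8*5 = 40)
h(k, d) = d² + k² (h(k, d) = k² + d² = d² + k²)
1267 + h(-36, r)*C(-28, 11) = 1267 + (40² + (-36)²)*((¾)*11) = 1267 + (1600 + 1296)*(33/4) = 1267 + 2896*(33/4) = 1267 + 23892 = 25159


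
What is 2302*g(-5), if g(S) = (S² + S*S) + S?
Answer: 103590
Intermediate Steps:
g(S) = S + 2*S² (g(S) = (S² + S²) + S = 2*S² + S = S + 2*S²)
2302*g(-5) = 2302*(-5*(1 + 2*(-5))) = 2302*(-5*(1 - 10)) = 2302*(-5*(-9)) = 2302*45 = 103590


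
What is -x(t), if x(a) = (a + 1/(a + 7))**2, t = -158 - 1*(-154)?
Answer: -121/9 ≈ -13.444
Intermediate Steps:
t = -4 (t = -158 + 154 = -4)
x(a) = (a + 1/(7 + a))**2
-x(t) = -(1 + (-4)**2 + 7*(-4))**2/(7 - 4)**2 = -(1 + 16 - 28)**2/3**2 = -(-11)**2/9 = -121/9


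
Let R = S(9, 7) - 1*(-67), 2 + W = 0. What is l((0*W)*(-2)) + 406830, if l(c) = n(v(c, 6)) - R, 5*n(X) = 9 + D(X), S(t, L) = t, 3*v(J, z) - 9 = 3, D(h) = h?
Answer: 2033783/5 ≈ 4.0676e+5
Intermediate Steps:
W = -2 (W = -2 + 0 = -2)
v(J, z) = 4 (v(J, z) = 3 + (⅓)*3 = 3 + 1 = 4)
n(X) = 9/5 + X/5 (n(X) = (9 + X)/5 = 9/5 + X/5)
R = 76 (R = 9 - 1*(-67) = 9 + 67 = 76)
l(c) = -367/5 (l(c) = (9/5 + (⅕)*4) - 1*76 = (9/5 + ⅘) - 76 = 13/5 - 76 = -367/5)
l((0*W)*(-2)) + 406830 = -367/5 + 406830 = 2033783/5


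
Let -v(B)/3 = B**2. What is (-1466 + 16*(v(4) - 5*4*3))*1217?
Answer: -3887098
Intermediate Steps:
v(B) = -3*B**2
(-1466 + 16*(v(4) - 5*4*3))*1217 = (-1466 + 16*(-3*4**2 - 5*4*3))*1217 = (-1466 + 16*(-3*16 - 20*3))*1217 = (-1466 + 16*(-48 - 60))*1217 = (-1466 + 16*(-108))*1217 = (-1466 - 1728)*1217 = -3194*1217 = -3887098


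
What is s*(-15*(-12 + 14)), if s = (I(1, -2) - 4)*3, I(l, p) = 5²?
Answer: -1890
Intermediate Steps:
I(l, p) = 25
s = 63 (s = (25 - 4)*3 = 21*3 = 63)
s*(-15*(-12 + 14)) = 63*(-15*(-12 + 14)) = 63*(-15*2) = 63*(-30) = -1890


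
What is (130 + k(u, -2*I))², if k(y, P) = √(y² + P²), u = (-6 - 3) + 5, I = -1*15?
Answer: 17816 + 520*√229 ≈ 25685.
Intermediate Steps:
I = -15
u = -4 (u = -9 + 5 = -4)
k(y, P) = √(P² + y²)
(130 + k(u, -2*I))² = (130 + √((-2*(-15))² + (-4)²))² = (130 + √(30² + 16))² = (130 + √(900 + 16))² = (130 + √916)² = (130 + 2*√229)²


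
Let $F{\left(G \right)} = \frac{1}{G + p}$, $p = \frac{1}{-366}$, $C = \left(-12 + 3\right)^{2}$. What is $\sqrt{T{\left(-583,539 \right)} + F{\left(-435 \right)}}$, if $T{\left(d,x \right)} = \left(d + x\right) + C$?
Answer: $\frac{\sqrt{937823002051}}{159211} \approx 6.0826$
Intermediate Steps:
$C = 81$ ($C = \left(-9\right)^{2} = 81$)
$p = - \frac{1}{366} \approx -0.0027322$
$T{\left(d,x \right)} = 81 + d + x$ ($T{\left(d,x \right)} = \left(d + x\right) + 81 = 81 + d + x$)
$F{\left(G \right)} = \frac{1}{- \frac{1}{366} + G}$ ($F{\left(G \right)} = \frac{1}{G - \frac{1}{366}} = \frac{1}{- \frac{1}{366} + G}$)
$\sqrt{T{\left(-583,539 \right)} + F{\left(-435 \right)}} = \sqrt{\left(81 - 583 + 539\right) + \frac{366}{-1 + 366 \left(-435\right)}} = \sqrt{37 + \frac{366}{-1 - 159210}} = \sqrt{37 + \frac{366}{-159211}} = \sqrt{37 + 366 \left(- \frac{1}{159211}\right)} = \sqrt{37 - \frac{366}{159211}} = \sqrt{\frac{5890441}{159211}} = \frac{\sqrt{937823002051}}{159211}$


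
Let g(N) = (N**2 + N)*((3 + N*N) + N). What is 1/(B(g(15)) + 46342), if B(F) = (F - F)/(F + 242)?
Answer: 1/46342 ≈ 2.1579e-5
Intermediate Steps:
g(N) = (N + N**2)*(3 + N + N**2) (g(N) = (N + N**2)*((3 + N**2) + N) = (N + N**2)*(3 + N + N**2))
B(F) = 0 (B(F) = 0/(242 + F) = 0)
1/(B(g(15)) + 46342) = 1/(0 + 46342) = 1/46342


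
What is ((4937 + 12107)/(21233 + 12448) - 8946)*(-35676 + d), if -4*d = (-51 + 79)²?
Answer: 10807989024704/33681 ≈ 3.2089e+8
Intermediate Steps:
d = -196 (d = -(-51 + 79)²/4 = -¼*28² = -¼*784 = -196)
((4937 + 12107)/(21233 + 12448) - 8946)*(-35676 + d) = ((4937 + 12107)/(21233 + 12448) - 8946)*(-35676 - 196) = (17044/33681 - 8946)*(-35872) = -301293182/33681*(-35872) = 10807989024704/33681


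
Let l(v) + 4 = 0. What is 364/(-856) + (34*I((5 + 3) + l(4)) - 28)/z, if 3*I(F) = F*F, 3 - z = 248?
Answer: -33065/31458 ≈ -1.0511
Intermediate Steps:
l(v) = -4 (l(v) = -4 + 0 = -4)
z = -245 (z = 3 - 1*248 = 3 - 248 = -245)
I(F) = F²/3 (I(F) = (F*F)/3 = F²/3)
364/(-856) + (34*I((5 + 3) + l(4)) - 28)/z = 364/(-856) + (34*(((5 + 3) - 4)²/3) - 28)/(-245) = 364*(-1/856) + (34*((8 - 4)²/3) - 28)*(-1/245) = -91/214 + (34*((⅓)*4²) - 28)*(-1/245) = -91/214 + (34*((⅓)*16) - 28)*(-1/245) = -91/214 + (34*(16/3) - 28)*(-1/245) = -91/214 + (544/3 - 28)*(-1/245) = -91/214 + (460/3)*(-1/245) = -91/214 - 92/147 = -33065/31458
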